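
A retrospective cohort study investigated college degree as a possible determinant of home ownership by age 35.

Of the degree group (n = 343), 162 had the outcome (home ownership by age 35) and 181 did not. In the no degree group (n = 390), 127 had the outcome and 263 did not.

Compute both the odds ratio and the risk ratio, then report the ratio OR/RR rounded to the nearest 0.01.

From the description: a = 162, b = 181, c = 127, d = 263.
OR = (162·263)/(181·127) = 42606/22987 = 1.85348
Risk in exposed = 162/343 = 0.47230; risk in unexposed = 127/390 = 0.32564; RR = 1.45038
OR/RR = 1.85348 / 1.45038 = 1.27793
The outcome is not rare, so the OR lies further from 1 than the RR.

1.28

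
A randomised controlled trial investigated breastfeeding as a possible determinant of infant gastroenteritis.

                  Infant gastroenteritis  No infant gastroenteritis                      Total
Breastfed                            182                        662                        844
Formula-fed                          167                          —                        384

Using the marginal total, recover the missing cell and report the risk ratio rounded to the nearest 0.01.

0.50

The missing cell is in the unexposed row: 384 − 167 = 217.
So a = 182, b = 662, c = 167, d = 217.
RR = [a/(a+b)] / [c/(c+d)] = (182/844) / (167/384) = 0.21564/0.43490 = 0.49584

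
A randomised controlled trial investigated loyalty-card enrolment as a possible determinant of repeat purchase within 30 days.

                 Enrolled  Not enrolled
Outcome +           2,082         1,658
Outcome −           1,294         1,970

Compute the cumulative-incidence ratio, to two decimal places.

Reading the table with exposure as columns: a = 2082 (Enrolled, case), b = 1294 (Enrolled, non-case), c = 1658 (Not enrolled, case), d = 1970.
Risk in exposed = 2082/3376 = 0.61671; risk in unexposed = 1658/3628 = 0.45700.
RR = 0.61671 / 0.45700 = 1.34946
The risk among the exposed is 1.35 times that among the unexposed.

1.35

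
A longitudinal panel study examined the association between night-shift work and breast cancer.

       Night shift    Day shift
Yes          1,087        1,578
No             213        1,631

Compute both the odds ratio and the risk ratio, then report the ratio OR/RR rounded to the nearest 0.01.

3.10

Reading the table with exposure as columns: a = 1087 (Night shift, case), b = 213 (Night shift, non-case), c = 1578 (Day shift, case), d = 1631.
OR = (1087·1631)/(213·1578) = 1772897/336114 = 5.27469
Risk in exposed = 1087/1300 = 0.83615; risk in unexposed = 1578/3209 = 0.49174; RR = 1.70039
OR/RR = 5.27469 / 1.70039 = 3.10204
The outcome is not rare, so the OR lies further from 1 than the RR.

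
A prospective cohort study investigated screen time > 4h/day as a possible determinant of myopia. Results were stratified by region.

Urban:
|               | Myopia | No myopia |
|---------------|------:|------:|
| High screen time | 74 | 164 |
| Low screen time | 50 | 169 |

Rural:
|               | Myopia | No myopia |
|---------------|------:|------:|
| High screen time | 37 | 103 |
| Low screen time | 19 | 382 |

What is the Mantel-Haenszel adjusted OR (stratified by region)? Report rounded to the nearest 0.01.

2.48

OR_MH = Σ(aᵢdᵢ/nᵢ) / Σ(bᵢcᵢ/nᵢ), where nᵢ is the stratum total.
Stratum 1 (Urban): n = 457; a·d/n = 74·169/457 = 27.3654; b·c/n = 164·50/457 = 17.9431
Stratum 2 (Rural): n = 541; a·d/n = 37·382/541 = 26.1257; b·c/n = 103·19/541 = 3.6174
OR_MH = (27.3654 + 26.1257) / (17.9431 + 3.6174) = 53.4911 / 21.5605 = 2.48098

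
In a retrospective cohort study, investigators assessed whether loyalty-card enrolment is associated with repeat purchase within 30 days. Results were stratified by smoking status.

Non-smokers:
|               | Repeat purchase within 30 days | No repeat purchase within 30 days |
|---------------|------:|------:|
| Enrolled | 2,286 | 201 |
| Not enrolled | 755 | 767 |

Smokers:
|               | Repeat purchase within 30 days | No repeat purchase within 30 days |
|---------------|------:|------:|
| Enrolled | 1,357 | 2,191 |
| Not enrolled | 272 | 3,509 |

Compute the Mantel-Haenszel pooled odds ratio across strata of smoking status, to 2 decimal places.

OR_MH = Σ(aᵢdᵢ/nᵢ) / Σ(bᵢcᵢ/nᵢ), where nᵢ is the stratum total.
Stratum 1 (Non-smokers): n = 4009; a·d/n = 2286·767/4009 = 437.3564; b·c/n = 201·755/4009 = 37.8536
Stratum 2 (Smokers): n = 7329; a·d/n = 1357·3509/7329 = 649.7084; b·c/n = 2191·272/7329 = 81.3142
OR_MH = (437.3564 + 649.7084) / (37.8536 + 81.3142) = 1087.0649 / 119.1678 = 9.12214

9.12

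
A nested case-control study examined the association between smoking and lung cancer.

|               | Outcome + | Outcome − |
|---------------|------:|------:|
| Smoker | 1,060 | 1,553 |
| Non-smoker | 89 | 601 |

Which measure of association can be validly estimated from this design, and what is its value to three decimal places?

4.609

Cells: a = 1060, b = 1553, c = 89, d = 601.
This is a nested case-control study: participants were sampled on outcome status, so risks in the source population cannot be estimated directly — relative risk is not valid here. The odds ratio is the appropriate measure.
OR = (a·d)/(b·c) = (1060 × 601) / (1553 × 89) = 637060 / 138217 = 4.60913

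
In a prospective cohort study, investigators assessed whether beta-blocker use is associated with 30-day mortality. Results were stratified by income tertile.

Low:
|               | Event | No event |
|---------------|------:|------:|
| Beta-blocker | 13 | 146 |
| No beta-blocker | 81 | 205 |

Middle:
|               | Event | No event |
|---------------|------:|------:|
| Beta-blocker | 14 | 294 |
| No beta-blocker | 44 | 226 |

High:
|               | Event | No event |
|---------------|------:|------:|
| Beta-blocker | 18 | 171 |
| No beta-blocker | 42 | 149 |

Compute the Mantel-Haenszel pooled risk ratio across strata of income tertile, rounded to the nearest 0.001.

RR_MH = Σ(aᵢ·n₀ᵢ/nᵢ) / Σ(cᵢ·n₁ᵢ/nᵢ), with n₁ᵢ = aᵢ+bᵢ (exposed), n₀ᵢ = cᵢ+dᵢ (unexposed), nᵢ = n₁ᵢ+n₀ᵢ.
Stratum 1 (Low): n₁ = 159, n₀ = 286, n = 445; a·n₀/n = 13·286/445 = 8.3551; c·n₁/n = 81·159/445 = 28.9416
Stratum 2 (Middle): n₁ = 308, n₀ = 270, n = 578; a·n₀/n = 14·270/578 = 6.5398; c·n₁/n = 44·308/578 = 23.4464
Stratum 3 (High): n₁ = 189, n₀ = 191, n = 380; a·n₀/n = 18·191/380 = 9.0474; c·n₁/n = 42·189/380 = 20.8895
RR_MH = (8.3551 + 6.5398 + 9.0474) / (28.9416 + 23.4464 + 20.8895) = 23.9422 / 73.2774 = 0.32673

0.327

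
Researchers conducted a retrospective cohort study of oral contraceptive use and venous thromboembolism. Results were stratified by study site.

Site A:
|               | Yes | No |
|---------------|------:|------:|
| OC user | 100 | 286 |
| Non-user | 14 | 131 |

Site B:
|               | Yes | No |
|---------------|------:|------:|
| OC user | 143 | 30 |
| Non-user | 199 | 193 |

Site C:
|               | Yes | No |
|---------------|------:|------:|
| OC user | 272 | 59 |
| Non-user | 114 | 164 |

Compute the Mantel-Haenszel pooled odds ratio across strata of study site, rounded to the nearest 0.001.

5.035

OR_MH = Σ(aᵢdᵢ/nᵢ) / Σ(bᵢcᵢ/nᵢ), where nᵢ is the stratum total.
Stratum 1 (Site A): n = 531; a·d/n = 100·131/531 = 24.6704; b·c/n = 286·14/531 = 7.5405
Stratum 2 (Site B): n = 565; a·d/n = 143·193/565 = 48.8478; b·c/n = 30·199/565 = 10.5664
Stratum 3 (Site C): n = 609; a·d/n = 272·164/609 = 73.2479; b·c/n = 59·114/609 = 11.0443
OR_MH = (24.6704 + 48.8478 + 73.2479) / (7.5405 + 10.5664 + 11.0443) = 146.7662 / 29.1512 = 5.03465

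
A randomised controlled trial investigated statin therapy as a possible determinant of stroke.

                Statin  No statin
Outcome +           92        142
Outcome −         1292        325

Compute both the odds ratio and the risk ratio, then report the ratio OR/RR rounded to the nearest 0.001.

Reading the table with exposure as columns: a = 92 (Statin, case), b = 1292 (Statin, non-case), c = 142 (No statin, case), d = 325.
OR = (92·325)/(1292·142) = 29900/183464 = 0.16297
Risk in exposed = 92/1384 = 0.06647; risk in unexposed = 142/467 = 0.30407; RR = 0.21862
OR/RR = 0.16297 / 0.21862 = 0.74549
The outcome is not rare, so the OR lies further from 1 than the RR.

0.745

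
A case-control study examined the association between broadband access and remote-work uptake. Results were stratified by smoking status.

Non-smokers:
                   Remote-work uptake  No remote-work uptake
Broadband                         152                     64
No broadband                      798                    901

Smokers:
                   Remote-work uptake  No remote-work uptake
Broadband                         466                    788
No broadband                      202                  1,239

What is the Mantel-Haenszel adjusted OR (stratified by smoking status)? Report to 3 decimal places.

OR_MH = Σ(aᵢdᵢ/nᵢ) / Σ(bᵢcᵢ/nᵢ), where nᵢ is the stratum total.
Stratum 1 (Non-smokers): n = 1915; a·d/n = 152·901/1915 = 71.5154; b·c/n = 64·798/1915 = 26.6695
Stratum 2 (Smokers): n = 2695; a·d/n = 466·1239/2695 = 214.2390; b·c/n = 788·202/2695 = 59.0635
OR_MH = (71.5154 + 214.2390) / (26.6695 + 59.0635) = 285.7544 / 85.7329 = 3.33308

3.333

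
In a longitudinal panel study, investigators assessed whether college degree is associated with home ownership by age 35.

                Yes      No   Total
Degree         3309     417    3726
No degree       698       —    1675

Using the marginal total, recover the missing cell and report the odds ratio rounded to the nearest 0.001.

11.107

The missing cell is in the unexposed row: 1675 − 698 = 977.
So a = 3309, b = 417, c = 698, d = 977.
OR = (a·d)/(b·c) = (3309 × 977) / (417 × 698) = 3232893 / 291066 = 11.10708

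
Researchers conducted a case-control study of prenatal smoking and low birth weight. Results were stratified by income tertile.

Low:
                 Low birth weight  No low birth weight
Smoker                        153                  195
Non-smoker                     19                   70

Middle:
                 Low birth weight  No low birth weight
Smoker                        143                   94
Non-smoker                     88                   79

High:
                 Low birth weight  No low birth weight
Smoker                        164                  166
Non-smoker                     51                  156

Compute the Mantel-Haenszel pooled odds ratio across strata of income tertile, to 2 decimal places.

2.24

OR_MH = Σ(aᵢdᵢ/nᵢ) / Σ(bᵢcᵢ/nᵢ), where nᵢ is the stratum total.
Stratum 1 (Low): n = 437; a·d/n = 153·70/437 = 24.5080; b·c/n = 195·19/437 = 8.4783
Stratum 2 (Middle): n = 404; a·d/n = 143·79/404 = 27.9629; b·c/n = 94·88/404 = 20.4752
Stratum 3 (High): n = 537; a·d/n = 164·156/537 = 47.6425; b·c/n = 166·51/537 = 15.7654
OR_MH = (24.5080 + 27.9629 + 47.6425) / (8.4783 + 20.4752 + 15.7654) = 100.1133 / 44.7189 = 2.23873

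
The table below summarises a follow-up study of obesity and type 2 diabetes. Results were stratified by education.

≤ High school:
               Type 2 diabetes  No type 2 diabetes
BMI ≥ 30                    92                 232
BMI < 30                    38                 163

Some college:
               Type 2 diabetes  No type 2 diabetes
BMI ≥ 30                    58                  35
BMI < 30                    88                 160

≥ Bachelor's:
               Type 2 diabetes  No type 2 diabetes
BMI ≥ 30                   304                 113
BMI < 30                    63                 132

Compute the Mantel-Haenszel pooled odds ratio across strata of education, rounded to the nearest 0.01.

3.24

OR_MH = Σ(aᵢdᵢ/nᵢ) / Σ(bᵢcᵢ/nᵢ), where nᵢ is the stratum total.
Stratum 1 (≤ High school): n = 525; a·d/n = 92·163/525 = 28.5638; b·c/n = 232·38/525 = 16.7924
Stratum 2 (Some college): n = 341; a·d/n = 58·160/341 = 27.2141; b·c/n = 35·88/341 = 9.0323
Stratum 3 (≥ Bachelor's): n = 612; a·d/n = 304·132/612 = 65.5686; b·c/n = 113·63/612 = 11.6324
OR_MH = (28.5638 + 27.2141 + 65.5686) / (16.7924 + 9.0323 + 11.6324) = 121.3465 / 37.4570 = 3.23962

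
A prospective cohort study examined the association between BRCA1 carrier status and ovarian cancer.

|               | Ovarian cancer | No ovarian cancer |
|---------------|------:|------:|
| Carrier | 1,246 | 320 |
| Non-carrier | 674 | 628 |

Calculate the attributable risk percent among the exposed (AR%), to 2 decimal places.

Cells: a = 1246, b = 320, c = 674, d = 628.
Risk in exposed = 1246/1566 = 0.79566; risk in unexposed = 674/1302 = 0.51767.
RR = 0.79566/0.51767 = 1.53701
AR% = (RR − 1)/RR × 100 = (1.53701 − 1)/1.53701 × 100 = 34.9387%

34.94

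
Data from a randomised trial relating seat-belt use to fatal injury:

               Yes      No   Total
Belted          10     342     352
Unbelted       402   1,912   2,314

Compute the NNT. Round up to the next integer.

Risk in treated group = 10/352 = 0.02841; risk in control = 402/2314 = 0.17373.
Absolute risk reduction = 0.17373 − 0.02841 = 0.14532
NNT = 1 / ARR = 1 / 0.14532 = 6.882 → round up → 7

7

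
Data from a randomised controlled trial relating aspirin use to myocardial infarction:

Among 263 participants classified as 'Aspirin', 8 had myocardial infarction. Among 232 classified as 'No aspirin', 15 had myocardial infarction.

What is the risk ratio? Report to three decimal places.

From the description: a = 8, b = 255, c = 15, d = 217.
Risk in exposed = 8/263 = 0.03042; risk in unexposed = 15/232 = 0.06466.
RR = 0.03042 / 0.06466 = 0.47047
The risk is 53% lower among the exposed than among the unexposed.

0.470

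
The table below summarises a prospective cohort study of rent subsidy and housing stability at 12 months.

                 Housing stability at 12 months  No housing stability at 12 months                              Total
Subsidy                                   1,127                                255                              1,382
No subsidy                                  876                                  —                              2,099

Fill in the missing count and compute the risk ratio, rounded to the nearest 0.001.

The missing cell is in the unexposed row: 2099 − 876 = 1223.
So a = 1127, b = 255, c = 876, d = 1223.
RR = [a/(a+b)] / [c/(c+d)] = (1127/1382) / (876/2099) = 0.81548/0.41734 = 1.95400

1.954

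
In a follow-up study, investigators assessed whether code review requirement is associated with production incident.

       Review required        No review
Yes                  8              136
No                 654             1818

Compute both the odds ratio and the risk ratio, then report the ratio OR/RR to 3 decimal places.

0.942

Reading the table with exposure as columns: a = 8 (Review required, case), b = 654 (Review required, non-case), c = 136 (No review, case), d = 1818.
OR = (8·1818)/(654·136) = 14544/88944 = 0.16352
Risk in exposed = 8/662 = 0.01208; risk in unexposed = 136/1954 = 0.06960; RR = 0.17363
OR/RR = 0.16352 / 0.17363 = 0.94178
The outcome is rare in both groups, so OR ≈ RR (ratio near 1).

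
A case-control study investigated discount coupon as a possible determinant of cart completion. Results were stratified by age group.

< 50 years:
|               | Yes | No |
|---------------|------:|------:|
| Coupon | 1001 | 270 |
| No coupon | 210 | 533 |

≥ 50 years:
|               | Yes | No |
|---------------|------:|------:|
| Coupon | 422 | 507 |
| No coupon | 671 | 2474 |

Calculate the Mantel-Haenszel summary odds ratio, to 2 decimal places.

4.67

OR_MH = Σ(aᵢdᵢ/nᵢ) / Σ(bᵢcᵢ/nᵢ), where nᵢ is the stratum total.
Stratum 1 (< 50 years): n = 2014; a·d/n = 1001·533/2014 = 264.9121; b·c/n = 270·210/2014 = 28.1529
Stratum 2 (≥ 50 years): n = 4074; a·d/n = 422·2474/4074 = 256.2661; b·c/n = 507·671/4074 = 83.5044
OR_MH = (264.9121 + 256.2661) / (28.1529 + 83.5044) = 521.1782 / 111.6573 = 4.66766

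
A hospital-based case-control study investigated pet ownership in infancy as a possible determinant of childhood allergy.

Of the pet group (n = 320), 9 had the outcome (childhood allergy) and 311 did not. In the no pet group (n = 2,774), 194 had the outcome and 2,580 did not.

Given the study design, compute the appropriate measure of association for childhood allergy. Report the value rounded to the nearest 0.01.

From the description: a = 9, b = 311, c = 194, d = 2580.
This is a hospital-based case-control study: participants were sampled on outcome status, so risks in the source population cannot be estimated directly — relative risk is not valid here. The odds ratio is the appropriate measure.
OR = (a·d)/(b·c) = (9 × 2580) / (311 × 194) = 23220 / 60334 = 0.38486

0.38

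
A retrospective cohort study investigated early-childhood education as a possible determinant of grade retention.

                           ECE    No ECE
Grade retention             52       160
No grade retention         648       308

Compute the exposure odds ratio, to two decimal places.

0.15

Reading the table with exposure as columns: a = 52 (ECE, case), b = 648 (ECE, non-case), c = 160 (No ECE, case), d = 308.
OR = (a·d)/(b·c) = (52 × 308) / (648 × 160) = 16016 / 103680 = 0.15448
Exposure is associated with lower odds of grade retention (OR = 0.15 < 1).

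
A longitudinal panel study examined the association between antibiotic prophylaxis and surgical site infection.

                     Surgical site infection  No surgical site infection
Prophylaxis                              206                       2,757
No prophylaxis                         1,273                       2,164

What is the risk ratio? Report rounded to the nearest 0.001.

Cells: a = 206, b = 2757, c = 1273, d = 2164.
Risk in exposed = 206/2963 = 0.06952; risk in unexposed = 1273/3437 = 0.37038.
RR = 0.06952 / 0.37038 = 0.18771
The risk is 81% lower among the exposed than among the unexposed.

0.188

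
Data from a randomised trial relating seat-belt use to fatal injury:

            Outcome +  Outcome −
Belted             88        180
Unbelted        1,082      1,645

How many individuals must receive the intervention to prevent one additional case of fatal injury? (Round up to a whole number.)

Risk in treated group = 88/268 = 0.32836; risk in control = 1082/2727 = 0.39677.
Absolute risk reduction = 0.39677 − 0.32836 = 0.06841
NNT = 1 / ARR = 1 / 0.06841 = 14.617 → round up → 15

15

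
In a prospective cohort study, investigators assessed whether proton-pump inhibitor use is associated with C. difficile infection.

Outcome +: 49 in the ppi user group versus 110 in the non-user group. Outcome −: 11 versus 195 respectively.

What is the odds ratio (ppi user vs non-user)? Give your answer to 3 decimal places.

7.897

From the description: a = 49, b = 11, c = 110, d = 195.
OR = (a·d)/(b·c) = (49 × 195) / (11 × 110) = 9555 / 1210 = 7.89669
The odds of C. difficile infection are about 7.90 times as high in the ppi user group.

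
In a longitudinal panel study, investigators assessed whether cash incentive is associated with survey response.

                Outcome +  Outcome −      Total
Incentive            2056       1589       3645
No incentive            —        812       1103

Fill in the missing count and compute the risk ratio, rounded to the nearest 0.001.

2.138

The missing cell is in the unexposed row: 1103 − 812 = 291.
So a = 2056, b = 1589, c = 291, d = 812.
RR = [a/(a+b)] / [c/(c+d)] = (2056/3645) / (291/1103) = 0.56406/0.26383 = 2.13800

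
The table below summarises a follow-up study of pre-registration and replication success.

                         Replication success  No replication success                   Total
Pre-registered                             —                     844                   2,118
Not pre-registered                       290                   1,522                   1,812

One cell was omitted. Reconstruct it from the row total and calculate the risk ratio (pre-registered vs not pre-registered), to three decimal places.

3.758

The missing cell is in the exposed row: 2118 − 844 = 1274.
So a = 1274, b = 844, c = 290, d = 1522.
RR = [a/(a+b)] / [c/(c+d)] = (1274/2118) / (290/1812) = 0.60151/0.16004 = 3.75841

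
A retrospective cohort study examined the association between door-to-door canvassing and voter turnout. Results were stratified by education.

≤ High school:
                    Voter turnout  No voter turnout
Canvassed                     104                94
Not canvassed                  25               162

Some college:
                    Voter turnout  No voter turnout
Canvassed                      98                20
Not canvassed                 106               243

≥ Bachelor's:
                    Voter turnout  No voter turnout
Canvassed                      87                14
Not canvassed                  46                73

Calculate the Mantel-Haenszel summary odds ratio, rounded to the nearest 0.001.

9.109

OR_MH = Σ(aᵢdᵢ/nᵢ) / Σ(bᵢcᵢ/nᵢ), where nᵢ is the stratum total.
Stratum 1 (≤ High school): n = 385; a·d/n = 104·162/385 = 43.7610; b·c/n = 94·25/385 = 6.1039
Stratum 2 (Some college): n = 467; a·d/n = 98·243/467 = 50.9936; b·c/n = 20·106/467 = 4.5396
Stratum 3 (≥ Bachelor's): n = 220; a·d/n = 87·73/220 = 28.8682; b·c/n = 14·46/220 = 2.9273
OR_MH = (43.7610 + 50.9936 + 28.8682) / (6.1039 + 4.5396 + 2.9273) = 123.6228 / 13.5708 = 9.10948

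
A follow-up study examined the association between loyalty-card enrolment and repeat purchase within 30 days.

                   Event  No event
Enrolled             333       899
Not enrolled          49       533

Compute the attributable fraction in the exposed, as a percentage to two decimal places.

Cells: a = 333, b = 899, c = 49, d = 533.
Risk in exposed = 333/1232 = 0.27029; risk in unexposed = 49/582 = 0.08419.
RR = 0.27029/0.08419 = 3.21041
AR% = (RR − 1)/RR × 100 = (3.21041 − 1)/3.21041 × 100 = 68.8513%

68.85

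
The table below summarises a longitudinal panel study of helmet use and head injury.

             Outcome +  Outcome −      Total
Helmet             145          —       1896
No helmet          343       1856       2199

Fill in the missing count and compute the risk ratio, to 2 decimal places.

0.49

The missing cell is in the exposed row: 1896 − 145 = 1751.
So a = 145, b = 1751, c = 343, d = 1856.
RR = [a/(a+b)] / [c/(c+d)] = (145/1896) / (343/2199) = 0.07648/0.15598 = 0.49030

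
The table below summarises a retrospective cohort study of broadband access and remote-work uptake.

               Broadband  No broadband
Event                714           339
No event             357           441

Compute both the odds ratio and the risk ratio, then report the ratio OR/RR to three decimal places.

1.696

Reading the table with exposure as columns: a = 714 (Broadband, case), b = 357 (Broadband, non-case), c = 339 (No broadband, case), d = 441.
OR = (714·441)/(357·339) = 314874/121023 = 2.60177
Risk in exposed = 714/1071 = 0.66667; risk in unexposed = 339/780 = 0.43462; RR = 1.53392
OR/RR = 2.60177 / 1.53392 = 1.69615
The outcome is not rare, so the OR lies further from 1 than the RR.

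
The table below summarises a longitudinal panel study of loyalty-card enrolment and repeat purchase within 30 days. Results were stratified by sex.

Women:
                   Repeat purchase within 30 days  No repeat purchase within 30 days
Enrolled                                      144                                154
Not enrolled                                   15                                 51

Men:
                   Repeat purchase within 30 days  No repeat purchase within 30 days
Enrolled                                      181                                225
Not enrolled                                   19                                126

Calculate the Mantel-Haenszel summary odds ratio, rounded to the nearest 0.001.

4.365

OR_MH = Σ(aᵢdᵢ/nᵢ) / Σ(bᵢcᵢ/nᵢ), where nᵢ is the stratum total.
Stratum 1 (Women): n = 364; a·d/n = 144·51/364 = 20.1758; b·c/n = 154·15/364 = 6.3462
Stratum 2 (Men): n = 551; a·d/n = 181·126/551 = 41.3902; b·c/n = 225·19/551 = 7.7586
OR_MH = (20.1758 + 41.3902) / (6.3462 + 7.7586) = 61.5660 / 14.1048 = 4.36491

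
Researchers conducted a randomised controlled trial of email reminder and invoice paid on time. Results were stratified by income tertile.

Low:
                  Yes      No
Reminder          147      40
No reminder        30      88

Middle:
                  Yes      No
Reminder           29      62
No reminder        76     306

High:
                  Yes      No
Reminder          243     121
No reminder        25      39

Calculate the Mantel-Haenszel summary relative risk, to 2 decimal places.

RR_MH = Σ(aᵢ·n₀ᵢ/nᵢ) / Σ(cᵢ·n₁ᵢ/nᵢ), with n₁ᵢ = aᵢ+bᵢ (exposed), n₀ᵢ = cᵢ+dᵢ (unexposed), nᵢ = n₁ᵢ+n₀ᵢ.
Stratum 1 (Low): n₁ = 187, n₀ = 118, n = 305; a·n₀/n = 147·118/305 = 56.8721; c·n₁/n = 30·187/305 = 18.3934
Stratum 2 (Middle): n₁ = 91, n₀ = 382, n = 473; a·n₀/n = 29·382/473 = 23.4207; c·n₁/n = 76·91/473 = 14.6216
Stratum 3 (High): n₁ = 364, n₀ = 64, n = 428; a·n₀/n = 243·64/428 = 36.3364; c·n₁/n = 25·364/428 = 21.2617
RR_MH = (56.8721 + 23.4207 + 36.3364) / (18.3934 + 14.6216 + 21.2617) = 116.6293 / 54.2767 = 2.14879

2.15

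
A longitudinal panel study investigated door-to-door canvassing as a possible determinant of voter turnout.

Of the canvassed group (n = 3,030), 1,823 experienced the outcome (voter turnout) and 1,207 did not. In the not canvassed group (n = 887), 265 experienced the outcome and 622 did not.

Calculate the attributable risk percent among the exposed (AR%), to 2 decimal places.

From the description: a = 1823, b = 1207, c = 265, d = 622.
Risk in exposed = 1823/3030 = 0.60165; risk in unexposed = 265/887 = 0.29876.
RR = 0.60165/0.29876 = 2.01383
AR% = (RR − 1)/RR × 100 = (2.01383 − 1)/2.01383 × 100 = 50.3433%

50.34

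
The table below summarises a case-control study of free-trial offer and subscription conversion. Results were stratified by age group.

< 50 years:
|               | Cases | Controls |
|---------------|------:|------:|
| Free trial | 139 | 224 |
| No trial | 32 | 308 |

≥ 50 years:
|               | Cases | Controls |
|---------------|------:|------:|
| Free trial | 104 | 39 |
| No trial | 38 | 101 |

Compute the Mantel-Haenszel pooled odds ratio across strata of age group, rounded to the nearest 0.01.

OR_MH = Σ(aᵢdᵢ/nᵢ) / Σ(bᵢcᵢ/nᵢ), where nᵢ is the stratum total.
Stratum 1 (< 50 years): n = 703; a·d/n = 139·308/703 = 60.8990; b·c/n = 224·32/703 = 10.1963
Stratum 2 (≥ 50 years): n = 282; a·d/n = 104·101/282 = 37.2482; b·c/n = 39·38/282 = 5.2553
OR_MH = (60.8990 + 37.2482) / (10.1963 + 5.2553) = 98.1472 / 15.4516 = 6.35191

6.35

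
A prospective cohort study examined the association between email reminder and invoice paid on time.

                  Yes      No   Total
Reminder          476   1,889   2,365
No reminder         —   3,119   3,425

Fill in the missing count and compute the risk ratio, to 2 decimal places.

The missing cell is in the unexposed row: 3425 − 3119 = 306.
So a = 476, b = 1889, c = 306, d = 3119.
RR = [a/(a+b)] / [c/(c+d)] = (476/2365) / (306/3425) = 0.20127/0.08934 = 2.25276

2.25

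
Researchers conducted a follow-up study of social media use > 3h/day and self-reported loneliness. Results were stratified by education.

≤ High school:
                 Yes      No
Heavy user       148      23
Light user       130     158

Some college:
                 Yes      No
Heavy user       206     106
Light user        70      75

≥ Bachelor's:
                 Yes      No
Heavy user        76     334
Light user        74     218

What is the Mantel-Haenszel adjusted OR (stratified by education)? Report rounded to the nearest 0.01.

1.87

OR_MH = Σ(aᵢdᵢ/nᵢ) / Σ(bᵢcᵢ/nᵢ), where nᵢ is the stratum total.
Stratum 1 (≤ High school): n = 459; a·d/n = 148·158/459 = 50.9455; b·c/n = 23·130/459 = 6.5142
Stratum 2 (Some college): n = 457; a·d/n = 206·75/457 = 33.8074; b·c/n = 106·70/457 = 16.2363
Stratum 3 (≥ Bachelor's): n = 702; a·d/n = 76·218/702 = 23.6011; b·c/n = 334·74/702 = 35.2080
OR_MH = (50.9455 + 33.8074 + 23.6011) / (6.5142 + 16.2363 + 35.2080) = 108.3541 / 57.9585 = 1.86951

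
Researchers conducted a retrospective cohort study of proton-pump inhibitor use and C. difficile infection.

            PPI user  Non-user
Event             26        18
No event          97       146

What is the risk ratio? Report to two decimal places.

Reading the table with exposure as columns: a = 26 (PPI user, case), b = 97 (PPI user, non-case), c = 18 (Non-user, case), d = 146.
Risk in exposed = 26/123 = 0.21138; risk in unexposed = 18/164 = 0.10976.
RR = 0.21138 / 0.10976 = 1.92593
The risk among the exposed is 1.93 times that among the unexposed.

1.93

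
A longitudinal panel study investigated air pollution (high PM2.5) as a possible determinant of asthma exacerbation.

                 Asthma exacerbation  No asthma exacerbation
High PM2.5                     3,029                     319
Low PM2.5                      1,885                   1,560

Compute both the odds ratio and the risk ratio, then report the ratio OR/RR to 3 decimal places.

Cells: a = 3029, b = 319, c = 1885, d = 1560.
OR = (3029·1560)/(319·1885) = 4725240/601315 = 7.85818
Risk in exposed = 3029/3348 = 0.90472; risk in unexposed = 1885/3445 = 0.54717; RR = 1.65345
OR/RR = 7.85818 / 1.65345 = 4.75259
The outcome is not rare, so the OR lies further from 1 than the RR.

4.753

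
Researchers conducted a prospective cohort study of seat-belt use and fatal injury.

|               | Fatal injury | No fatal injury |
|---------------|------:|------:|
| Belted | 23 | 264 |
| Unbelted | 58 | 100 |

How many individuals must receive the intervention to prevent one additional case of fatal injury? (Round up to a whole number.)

Risk in treated group = 23/287 = 0.08014; risk in control = 58/158 = 0.36709.
Absolute risk reduction = 0.36709 − 0.08014 = 0.28695
NNT = 1 / ARR = 1 / 0.28695 = 3.485 → round up → 4

4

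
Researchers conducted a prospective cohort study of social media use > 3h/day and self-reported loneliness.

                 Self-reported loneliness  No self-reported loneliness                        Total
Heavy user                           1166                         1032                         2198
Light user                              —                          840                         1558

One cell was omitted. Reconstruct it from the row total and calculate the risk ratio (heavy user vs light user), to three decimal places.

1.151

The missing cell is in the unexposed row: 1558 − 840 = 718.
So a = 1166, b = 1032, c = 718, d = 840.
RR = [a/(a+b)] / [c/(c+d)] = (1166/2198) / (718/1558) = 0.53048/0.46085 = 1.15110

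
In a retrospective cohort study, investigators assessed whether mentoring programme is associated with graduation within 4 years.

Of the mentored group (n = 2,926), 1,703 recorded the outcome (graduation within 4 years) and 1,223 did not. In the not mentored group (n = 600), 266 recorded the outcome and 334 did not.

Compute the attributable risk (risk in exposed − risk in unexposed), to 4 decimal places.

0.1387

From the description: a = 1703, b = 1223, c = 266, d = 334.
Risk in exposed = 1703/2926 = 0.582023; risk in unexposed = 266/600 = 0.443333.
Risk difference = 0.582023 − 0.443333 = 0.138690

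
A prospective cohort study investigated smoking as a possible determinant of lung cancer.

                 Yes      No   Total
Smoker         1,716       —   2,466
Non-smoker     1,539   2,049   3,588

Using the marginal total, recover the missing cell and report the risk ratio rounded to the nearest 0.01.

1.62

The missing cell is in the exposed row: 2466 − 1716 = 750.
So a = 1716, b = 750, c = 1539, d = 2049.
RR = [a/(a+b)] / [c/(c+d)] = (1716/2466) / (1539/3588) = 0.69586/0.42893 = 1.62233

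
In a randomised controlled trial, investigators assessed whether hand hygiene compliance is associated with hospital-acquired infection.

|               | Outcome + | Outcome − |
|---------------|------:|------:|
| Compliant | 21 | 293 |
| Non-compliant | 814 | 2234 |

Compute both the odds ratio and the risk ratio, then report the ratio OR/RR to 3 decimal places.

0.785

Cells: a = 21, b = 293, c = 814, d = 2234.
OR = (21·2234)/(293·814) = 46914/238502 = 0.19670
Risk in exposed = 21/314 = 0.06688; risk in unexposed = 814/3048 = 0.26706; RR = 0.25043
OR/RR = 0.19670 / 0.25043 = 0.78547
The outcome is not rare, so the OR lies further from 1 than the RR.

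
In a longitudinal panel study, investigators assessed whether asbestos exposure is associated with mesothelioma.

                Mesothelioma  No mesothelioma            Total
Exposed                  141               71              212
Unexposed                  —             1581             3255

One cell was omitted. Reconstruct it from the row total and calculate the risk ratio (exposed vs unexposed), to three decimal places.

1.293

The missing cell is in the unexposed row: 3255 − 1581 = 1674.
So a = 141, b = 71, c = 1674, d = 1581.
RR = [a/(a+b)] / [c/(c+d)] = (141/212) / (1674/3255) = 0.66509/0.51429 = 1.29324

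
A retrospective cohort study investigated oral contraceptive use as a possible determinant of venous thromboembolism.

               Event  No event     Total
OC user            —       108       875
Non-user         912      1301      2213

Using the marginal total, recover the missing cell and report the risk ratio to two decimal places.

The missing cell is in the exposed row: 875 − 108 = 767.
So a = 767, b = 108, c = 912, d = 1301.
RR = [a/(a+b)] / [c/(c+d)] = (767/875) / (912/2213) = 0.87657/0.41211 = 2.12703

2.13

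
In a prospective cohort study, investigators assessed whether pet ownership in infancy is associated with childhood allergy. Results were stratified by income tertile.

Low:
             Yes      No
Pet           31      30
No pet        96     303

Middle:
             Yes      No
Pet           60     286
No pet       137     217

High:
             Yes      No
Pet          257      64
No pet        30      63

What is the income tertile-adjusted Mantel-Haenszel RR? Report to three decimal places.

1.109

RR_MH = Σ(aᵢ·n₀ᵢ/nᵢ) / Σ(cᵢ·n₁ᵢ/nᵢ), with n₁ᵢ = aᵢ+bᵢ (exposed), n₀ᵢ = cᵢ+dᵢ (unexposed), nᵢ = n₁ᵢ+n₀ᵢ.
Stratum 1 (Low): n₁ = 61, n₀ = 399, n = 460; a·n₀/n = 31·399/460 = 26.8891; c·n₁/n = 96·61/460 = 12.7304
Stratum 2 (Middle): n₁ = 346, n₀ = 354, n = 700; a·n₀/n = 60·354/700 = 30.3429; c·n₁/n = 137·346/700 = 67.7171
Stratum 3 (High): n₁ = 321, n₀ = 93, n = 414; a·n₀/n = 257·93/414 = 57.7319; c·n₁/n = 30·321/414 = 23.2609
RR_MH = (26.8891 + 30.3429 + 57.7319) / (12.7304 + 67.7171 + 23.2609) = 114.9639 / 103.7084 = 1.10853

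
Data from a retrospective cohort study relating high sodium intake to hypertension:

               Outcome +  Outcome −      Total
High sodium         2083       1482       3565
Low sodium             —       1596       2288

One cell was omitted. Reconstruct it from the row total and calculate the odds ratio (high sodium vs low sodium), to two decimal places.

3.24

The missing cell is in the unexposed row: 2288 − 1596 = 692.
So a = 2083, b = 1482, c = 692, d = 1596.
OR = (a·d)/(b·c) = (2083 × 1596) / (1482 × 692) = 3324468 / 1025544 = 3.24166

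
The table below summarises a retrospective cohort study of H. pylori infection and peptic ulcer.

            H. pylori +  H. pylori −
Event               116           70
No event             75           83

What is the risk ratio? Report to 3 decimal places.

1.327

Reading the table with exposure as columns: a = 116 (H. pylori +, case), b = 75 (H. pylori +, non-case), c = 70 (H. pylori −, case), d = 83.
Risk in exposed = 116/191 = 0.60733; risk in unexposed = 70/153 = 0.45752.
RR = 0.60733 / 0.45752 = 1.32745
The risk among the exposed is 1.33 times that among the unexposed.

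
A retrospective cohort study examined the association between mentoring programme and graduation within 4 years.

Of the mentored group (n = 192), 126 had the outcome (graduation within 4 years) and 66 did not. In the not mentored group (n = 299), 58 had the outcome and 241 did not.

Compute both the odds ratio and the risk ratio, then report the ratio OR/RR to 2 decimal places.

2.34

From the description: a = 126, b = 66, c = 58, d = 241.
OR = (126·241)/(66·58) = 30366/3828 = 7.93260
Risk in exposed = 126/192 = 0.65625; risk in unexposed = 58/299 = 0.19398; RR = 3.38308
OR/RR = 7.93260 / 3.38308 = 2.34479
The outcome is not rare, so the OR lies further from 1 than the RR.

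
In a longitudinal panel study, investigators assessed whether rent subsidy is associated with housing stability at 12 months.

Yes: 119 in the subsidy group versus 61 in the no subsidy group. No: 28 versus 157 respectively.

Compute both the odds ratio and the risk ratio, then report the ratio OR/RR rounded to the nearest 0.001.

3.781

From the description: a = 119, b = 28, c = 61, d = 157.
OR = (119·157)/(28·61) = 18683/1708 = 10.93852
Risk in exposed = 119/147 = 0.80952; risk in unexposed = 61/218 = 0.27982; RR = 2.89305
OR/RR = 10.93852 / 2.89305 = 3.78096
The outcome is not rare, so the OR lies further from 1 than the RR.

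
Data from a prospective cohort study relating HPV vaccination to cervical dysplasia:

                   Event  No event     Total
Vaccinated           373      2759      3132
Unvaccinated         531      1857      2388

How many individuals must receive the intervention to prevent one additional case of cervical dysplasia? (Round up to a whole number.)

10

Risk in treated group = 373/3132 = 0.11909; risk in control = 531/2388 = 0.22236.
Absolute risk reduction = 0.22236 − 0.11909 = 0.10327
NNT = 1 / ARR = 1 / 0.10327 = 9.683 → round up → 10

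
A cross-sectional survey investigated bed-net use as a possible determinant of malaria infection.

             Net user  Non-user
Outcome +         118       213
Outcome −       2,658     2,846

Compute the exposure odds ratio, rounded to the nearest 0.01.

0.59

Reading the table with exposure as columns: a = 118 (Net user, case), b = 2658 (Net user, non-case), c = 213 (Non-user, case), d = 2846.
OR = (a·d)/(b·c) = (118 × 2846) / (2658 × 213) = 335828 / 566154 = 0.59317
Exposure is associated with lower odds of malaria infection (OR = 0.59 < 1).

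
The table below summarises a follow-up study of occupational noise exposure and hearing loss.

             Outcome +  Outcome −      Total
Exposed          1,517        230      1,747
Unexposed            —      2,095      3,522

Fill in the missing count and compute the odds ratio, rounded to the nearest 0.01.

The missing cell is in the unexposed row: 3522 − 2095 = 1427.
So a = 1517, b = 230, c = 1427, d = 2095.
OR = (a·d)/(b·c) = (1517 × 2095) / (230 × 1427) = 3178115 / 328210 = 9.68318

9.68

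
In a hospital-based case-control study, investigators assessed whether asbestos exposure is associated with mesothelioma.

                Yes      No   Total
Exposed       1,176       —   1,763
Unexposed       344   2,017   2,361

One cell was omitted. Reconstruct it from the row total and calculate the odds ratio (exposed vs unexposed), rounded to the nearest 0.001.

11.747

The missing cell is in the exposed row: 1763 − 1176 = 587.
So a = 1176, b = 587, c = 344, d = 2017.
OR = (a·d)/(b·c) = (1176 × 2017) / (587 × 344) = 2371992 / 201928 = 11.74672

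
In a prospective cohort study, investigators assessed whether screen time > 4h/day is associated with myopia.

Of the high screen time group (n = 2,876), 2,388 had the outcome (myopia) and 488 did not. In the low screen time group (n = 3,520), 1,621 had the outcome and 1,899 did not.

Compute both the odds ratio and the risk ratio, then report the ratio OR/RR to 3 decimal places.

From the description: a = 2388, b = 488, c = 1621, d = 1899.
OR = (2388·1899)/(488·1621) = 4534812/791048 = 5.73266
Risk in exposed = 2388/2876 = 0.83032; risk in unexposed = 1621/3520 = 0.46051; RR = 1.80304
OR/RR = 5.73266 / 1.80304 = 3.17945
The outcome is not rare, so the OR lies further from 1 than the RR.

3.179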